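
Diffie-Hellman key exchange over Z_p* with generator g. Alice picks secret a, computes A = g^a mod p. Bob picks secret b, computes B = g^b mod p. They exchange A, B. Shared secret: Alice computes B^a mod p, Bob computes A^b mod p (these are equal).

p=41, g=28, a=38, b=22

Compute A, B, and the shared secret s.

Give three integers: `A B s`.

Answer: 33 36 23

Derivation:
A = 28^38 mod 41  (bits of 38 = 100110)
  bit 0 = 1: r = r^2 * 28 mod 41 = 1^2 * 28 = 1*28 = 28
  bit 1 = 0: r = r^2 mod 41 = 28^2 = 5
  bit 2 = 0: r = r^2 mod 41 = 5^2 = 25
  bit 3 = 1: r = r^2 * 28 mod 41 = 25^2 * 28 = 10*28 = 34
  bit 4 = 1: r = r^2 * 28 mod 41 = 34^2 * 28 = 8*28 = 19
  bit 5 = 0: r = r^2 mod 41 = 19^2 = 33
  -> A = 33
B = 28^22 mod 41  (bits of 22 = 10110)
  bit 0 = 1: r = r^2 * 28 mod 41 = 1^2 * 28 = 1*28 = 28
  bit 1 = 0: r = r^2 mod 41 = 28^2 = 5
  bit 2 = 1: r = r^2 * 28 mod 41 = 5^2 * 28 = 25*28 = 3
  bit 3 = 1: r = r^2 * 28 mod 41 = 3^2 * 28 = 9*28 = 6
  bit 4 = 0: r = r^2 mod 41 = 6^2 = 36
  -> B = 36
s = B^a = 36^38 mod 41  (bits of 38 = 100110)
  bit 0 = 1: r = r^2 * 36 mod 41 = 1^2 * 36 = 1*36 = 36
  bit 1 = 0: r = r^2 mod 41 = 36^2 = 25
  bit 2 = 0: r = r^2 mod 41 = 25^2 = 10
  bit 3 = 1: r = r^2 * 36 mod 41 = 10^2 * 36 = 18*36 = 33
  bit 4 = 1: r = r^2 * 36 mod 41 = 33^2 * 36 = 23*36 = 8
  bit 5 = 0: r = r^2 mod 41 = 8^2 = 23
  -> s = B^a = 23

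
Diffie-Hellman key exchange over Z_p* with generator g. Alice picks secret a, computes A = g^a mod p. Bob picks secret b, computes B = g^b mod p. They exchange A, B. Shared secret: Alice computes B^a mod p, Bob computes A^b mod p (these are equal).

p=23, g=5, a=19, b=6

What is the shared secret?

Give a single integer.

Answer: 4

Derivation:
A = 5^19 mod 23  (bits of 19 = 10011)
  bit 0 = 1: r = r^2 * 5 mod 23 = 1^2 * 5 = 1*5 = 5
  bit 1 = 0: r = r^2 mod 23 = 5^2 = 2
  bit 2 = 0: r = r^2 mod 23 = 2^2 = 4
  bit 3 = 1: r = r^2 * 5 mod 23 = 4^2 * 5 = 16*5 = 11
  bit 4 = 1: r = r^2 * 5 mod 23 = 11^2 * 5 = 6*5 = 7
  -> A = 7
B = 5^6 mod 23  (bits of 6 = 110)
  bit 0 = 1: r = r^2 * 5 mod 23 = 1^2 * 5 = 1*5 = 5
  bit 1 = 1: r = r^2 * 5 mod 23 = 5^2 * 5 = 2*5 = 10
  bit 2 = 0: r = r^2 mod 23 = 10^2 = 8
  -> B = 8
s = B^a = 8^19 mod 23  (bits of 19 = 10011)
  bit 0 = 1: r = r^2 * 8 mod 23 = 1^2 * 8 = 1*8 = 8
  bit 1 = 0: r = r^2 mod 23 = 8^2 = 18
  bit 2 = 0: r = r^2 mod 23 = 18^2 = 2
  bit 3 = 1: r = r^2 * 8 mod 23 = 2^2 * 8 = 4*8 = 9
  bit 4 = 1: r = r^2 * 8 mod 23 = 9^2 * 8 = 12*8 = 4
  -> s = B^a = 4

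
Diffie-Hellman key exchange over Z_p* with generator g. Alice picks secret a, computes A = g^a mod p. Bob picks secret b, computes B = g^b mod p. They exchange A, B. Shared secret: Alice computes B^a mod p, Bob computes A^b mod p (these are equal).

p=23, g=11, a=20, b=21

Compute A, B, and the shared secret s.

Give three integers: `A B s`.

Answer: 4 21 6

Derivation:
A = 11^20 mod 23  (bits of 20 = 10100)
  bit 0 = 1: r = r^2 * 11 mod 23 = 1^2 * 11 = 1*11 = 11
  bit 1 = 0: r = r^2 mod 23 = 11^2 = 6
  bit 2 = 1: r = r^2 * 11 mod 23 = 6^2 * 11 = 13*11 = 5
  bit 3 = 0: r = r^2 mod 23 = 5^2 = 2
  bit 4 = 0: r = r^2 mod 23 = 2^2 = 4
  -> A = 4
B = 11^21 mod 23  (bits of 21 = 10101)
  bit 0 = 1: r = r^2 * 11 mod 23 = 1^2 * 11 = 1*11 = 11
  bit 1 = 0: r = r^2 mod 23 = 11^2 = 6
  bit 2 = 1: r = r^2 * 11 mod 23 = 6^2 * 11 = 13*11 = 5
  bit 3 = 0: r = r^2 mod 23 = 5^2 = 2
  bit 4 = 1: r = r^2 * 11 mod 23 = 2^2 * 11 = 4*11 = 21
  -> B = 21
s = B^a = 21^20 mod 23  (bits of 20 = 10100)
  bit 0 = 1: r = r^2 * 21 mod 23 = 1^2 * 21 = 1*21 = 21
  bit 1 = 0: r = r^2 mod 23 = 21^2 = 4
  bit 2 = 1: r = r^2 * 21 mod 23 = 4^2 * 21 = 16*21 = 14
  bit 3 = 0: r = r^2 mod 23 = 14^2 = 12
  bit 4 = 0: r = r^2 mod 23 = 12^2 = 6
  -> s = B^a = 6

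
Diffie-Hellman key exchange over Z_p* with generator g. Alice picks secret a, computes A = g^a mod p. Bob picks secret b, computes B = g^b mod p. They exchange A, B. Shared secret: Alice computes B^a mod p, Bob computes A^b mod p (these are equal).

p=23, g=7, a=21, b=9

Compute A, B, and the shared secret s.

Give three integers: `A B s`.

A = 7^21 mod 23  (bits of 21 = 10101)
  bit 0 = 1: r = r^2 * 7 mod 23 = 1^2 * 7 = 1*7 = 7
  bit 1 = 0: r = r^2 mod 23 = 7^2 = 3
  bit 2 = 1: r = r^2 * 7 mod 23 = 3^2 * 7 = 9*7 = 17
  bit 3 = 0: r = r^2 mod 23 = 17^2 = 13
  bit 4 = 1: r = r^2 * 7 mod 23 = 13^2 * 7 = 8*7 = 10
  -> A = 10
B = 7^9 mod 23  (bits of 9 = 1001)
  bit 0 = 1: r = r^2 * 7 mod 23 = 1^2 * 7 = 1*7 = 7
  bit 1 = 0: r = r^2 mod 23 = 7^2 = 3
  bit 2 = 0: r = r^2 mod 23 = 3^2 = 9
  bit 3 = 1: r = r^2 * 7 mod 23 = 9^2 * 7 = 12*7 = 15
  -> B = 15
s = B^a = 15^21 mod 23  (bits of 21 = 10101)
  bit 0 = 1: r = r^2 * 15 mod 23 = 1^2 * 15 = 1*15 = 15
  bit 1 = 0: r = r^2 mod 23 = 15^2 = 18
  bit 2 = 1: r = r^2 * 15 mod 23 = 18^2 * 15 = 2*15 = 7
  bit 3 = 0: r = r^2 mod 23 = 7^2 = 3
  bit 4 = 1: r = r^2 * 15 mod 23 = 3^2 * 15 = 9*15 = 20
  -> s = B^a = 20

Answer: 10 15 20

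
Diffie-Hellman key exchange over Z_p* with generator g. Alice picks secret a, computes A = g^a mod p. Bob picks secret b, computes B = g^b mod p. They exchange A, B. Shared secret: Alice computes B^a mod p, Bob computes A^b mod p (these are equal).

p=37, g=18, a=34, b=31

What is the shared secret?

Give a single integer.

Answer: 3

Derivation:
A = 18^34 mod 37  (bits of 34 = 100010)
  bit 0 = 1: r = r^2 * 18 mod 37 = 1^2 * 18 = 1*18 = 18
  bit 1 = 0: r = r^2 mod 37 = 18^2 = 28
  bit 2 = 0: r = r^2 mod 37 = 28^2 = 7
  bit 3 = 0: r = r^2 mod 37 = 7^2 = 12
  bit 4 = 1: r = r^2 * 18 mod 37 = 12^2 * 18 = 33*18 = 2
  bit 5 = 0: r = r^2 mod 37 = 2^2 = 4
  -> A = 4
B = 18^31 mod 37  (bits of 31 = 11111)
  bit 0 = 1: r = r^2 * 18 mod 37 = 1^2 * 18 = 1*18 = 18
  bit 1 = 1: r = r^2 * 18 mod 37 = 18^2 * 18 = 28*18 = 23
  bit 2 = 1: r = r^2 * 18 mod 37 = 23^2 * 18 = 11*18 = 13
  bit 3 = 1: r = r^2 * 18 mod 37 = 13^2 * 18 = 21*18 = 8
  bit 4 = 1: r = r^2 * 18 mod 37 = 8^2 * 18 = 27*18 = 5
  -> B = 5
s = B^a = 5^34 mod 37  (bits of 34 = 100010)
  bit 0 = 1: r = r^2 * 5 mod 37 = 1^2 * 5 = 1*5 = 5
  bit 1 = 0: r = r^2 mod 37 = 5^2 = 25
  bit 2 = 0: r = r^2 mod 37 = 25^2 = 33
  bit 3 = 0: r = r^2 mod 37 = 33^2 = 16
  bit 4 = 1: r = r^2 * 5 mod 37 = 16^2 * 5 = 34*5 = 22
  bit 5 = 0: r = r^2 mod 37 = 22^2 = 3
  -> s = B^a = 3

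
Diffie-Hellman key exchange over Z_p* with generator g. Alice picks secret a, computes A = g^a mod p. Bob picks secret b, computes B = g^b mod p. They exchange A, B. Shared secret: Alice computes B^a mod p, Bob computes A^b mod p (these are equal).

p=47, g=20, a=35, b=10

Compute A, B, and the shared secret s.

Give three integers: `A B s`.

A = 20^35 mod 47  (bits of 35 = 100011)
  bit 0 = 1: r = r^2 * 20 mod 47 = 1^2 * 20 = 1*20 = 20
  bit 1 = 0: r = r^2 mod 47 = 20^2 = 24
  bit 2 = 0: r = r^2 mod 47 = 24^2 = 12
  bit 3 = 0: r = r^2 mod 47 = 12^2 = 3
  bit 4 = 1: r = r^2 * 20 mod 47 = 3^2 * 20 = 9*20 = 39
  bit 5 = 1: r = r^2 * 20 mod 47 = 39^2 * 20 = 17*20 = 11
  -> A = 11
B = 20^10 mod 47  (bits of 10 = 1010)
  bit 0 = 1: r = r^2 * 20 mod 47 = 1^2 * 20 = 1*20 = 20
  bit 1 = 0: r = r^2 mod 47 = 20^2 = 24
  bit 2 = 1: r = r^2 * 20 mod 47 = 24^2 * 20 = 12*20 = 5
  bit 3 = 0: r = r^2 mod 47 = 5^2 = 25
  -> B = 25
s = B^a = 25^35 mod 47  (bits of 35 = 100011)
  bit 0 = 1: r = r^2 * 25 mod 47 = 1^2 * 25 = 1*25 = 25
  bit 1 = 0: r = r^2 mod 47 = 25^2 = 14
  bit 2 = 0: r = r^2 mod 47 = 14^2 = 8
  bit 3 = 0: r = r^2 mod 47 = 8^2 = 17
  bit 4 = 1: r = r^2 * 25 mod 47 = 17^2 * 25 = 7*25 = 34
  bit 5 = 1: r = r^2 * 25 mod 47 = 34^2 * 25 = 28*25 = 42
  -> s = B^a = 42

Answer: 11 25 42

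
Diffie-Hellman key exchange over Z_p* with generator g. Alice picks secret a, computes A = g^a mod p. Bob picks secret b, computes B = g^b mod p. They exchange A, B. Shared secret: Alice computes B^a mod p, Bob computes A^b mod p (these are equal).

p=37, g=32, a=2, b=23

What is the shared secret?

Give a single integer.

Answer: 30

Derivation:
A = 32^2 mod 37  (bits of 2 = 10)
  bit 0 = 1: r = r^2 * 32 mod 37 = 1^2 * 32 = 1*32 = 32
  bit 1 = 0: r = r^2 mod 37 = 32^2 = 25
  -> A = 25
B = 32^23 mod 37  (bits of 23 = 10111)
  bit 0 = 1: r = r^2 * 32 mod 37 = 1^2 * 32 = 1*32 = 32
  bit 1 = 0: r = r^2 mod 37 = 32^2 = 25
  bit 2 = 1: r = r^2 * 32 mod 37 = 25^2 * 32 = 33*32 = 20
  bit 3 = 1: r = r^2 * 32 mod 37 = 20^2 * 32 = 30*32 = 35
  bit 4 = 1: r = r^2 * 32 mod 37 = 35^2 * 32 = 4*32 = 17
  -> B = 17
s = B^a = 17^2 mod 37  (bits of 2 = 10)
  bit 0 = 1: r = r^2 * 17 mod 37 = 1^2 * 17 = 1*17 = 17
  bit 1 = 0: r = r^2 mod 37 = 17^2 = 30
  -> s = B^a = 30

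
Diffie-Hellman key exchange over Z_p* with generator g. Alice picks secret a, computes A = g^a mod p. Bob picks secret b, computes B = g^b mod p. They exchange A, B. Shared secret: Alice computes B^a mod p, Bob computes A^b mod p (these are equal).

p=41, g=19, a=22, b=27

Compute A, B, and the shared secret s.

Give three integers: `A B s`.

A = 19^22 mod 41  (bits of 22 = 10110)
  bit 0 = 1: r = r^2 * 19 mod 41 = 1^2 * 19 = 1*19 = 19
  bit 1 = 0: r = r^2 mod 41 = 19^2 = 33
  bit 2 = 1: r = r^2 * 19 mod 41 = 33^2 * 19 = 23*19 = 27
  bit 3 = 1: r = r^2 * 19 mod 41 = 27^2 * 19 = 32*19 = 34
  bit 4 = 0: r = r^2 mod 41 = 34^2 = 8
  -> A = 8
B = 19^27 mod 41  (bits of 27 = 11011)
  bit 0 = 1: r = r^2 * 19 mod 41 = 1^2 * 19 = 1*19 = 19
  bit 1 = 1: r = r^2 * 19 mod 41 = 19^2 * 19 = 33*19 = 12
  bit 2 = 0: r = r^2 mod 41 = 12^2 = 21
  bit 3 = 1: r = r^2 * 19 mod 41 = 21^2 * 19 = 31*19 = 15
  bit 4 = 1: r = r^2 * 19 mod 41 = 15^2 * 19 = 20*19 = 11
  -> B = 11
s = B^a = 11^22 mod 41  (bits of 22 = 10110)
  bit 0 = 1: r = r^2 * 11 mod 41 = 1^2 * 11 = 1*11 = 11
  bit 1 = 0: r = r^2 mod 41 = 11^2 = 39
  bit 2 = 1: r = r^2 * 11 mod 41 = 39^2 * 11 = 4*11 = 3
  bit 3 = 1: r = r^2 * 11 mod 41 = 3^2 * 11 = 9*11 = 17
  bit 4 = 0: r = r^2 mod 41 = 17^2 = 2
  -> s = B^a = 2

Answer: 8 11 2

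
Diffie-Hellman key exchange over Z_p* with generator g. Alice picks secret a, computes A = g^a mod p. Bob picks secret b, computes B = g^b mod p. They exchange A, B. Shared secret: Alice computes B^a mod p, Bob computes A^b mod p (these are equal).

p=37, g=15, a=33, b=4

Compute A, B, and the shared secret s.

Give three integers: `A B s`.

Answer: 14 9 10

Derivation:
A = 15^33 mod 37  (bits of 33 = 100001)
  bit 0 = 1: r = r^2 * 15 mod 37 = 1^2 * 15 = 1*15 = 15
  bit 1 = 0: r = r^2 mod 37 = 15^2 = 3
  bit 2 = 0: r = r^2 mod 37 = 3^2 = 9
  bit 3 = 0: r = r^2 mod 37 = 9^2 = 7
  bit 4 = 0: r = r^2 mod 37 = 7^2 = 12
  bit 5 = 1: r = r^2 * 15 mod 37 = 12^2 * 15 = 33*15 = 14
  -> A = 14
B = 15^4 mod 37  (bits of 4 = 100)
  bit 0 = 1: r = r^2 * 15 mod 37 = 1^2 * 15 = 1*15 = 15
  bit 1 = 0: r = r^2 mod 37 = 15^2 = 3
  bit 2 = 0: r = r^2 mod 37 = 3^2 = 9
  -> B = 9
s = B^a = 9^33 mod 37  (bits of 33 = 100001)
  bit 0 = 1: r = r^2 * 9 mod 37 = 1^2 * 9 = 1*9 = 9
  bit 1 = 0: r = r^2 mod 37 = 9^2 = 7
  bit 2 = 0: r = r^2 mod 37 = 7^2 = 12
  bit 3 = 0: r = r^2 mod 37 = 12^2 = 33
  bit 4 = 0: r = r^2 mod 37 = 33^2 = 16
  bit 5 = 1: r = r^2 * 9 mod 37 = 16^2 * 9 = 34*9 = 10
  -> s = B^a = 10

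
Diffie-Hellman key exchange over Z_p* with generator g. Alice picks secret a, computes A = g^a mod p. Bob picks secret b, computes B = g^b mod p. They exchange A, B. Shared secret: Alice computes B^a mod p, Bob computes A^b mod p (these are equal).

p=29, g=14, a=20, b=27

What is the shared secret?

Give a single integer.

Answer: 23

Derivation:
A = 14^20 mod 29  (bits of 20 = 10100)
  bit 0 = 1: r = r^2 * 14 mod 29 = 1^2 * 14 = 1*14 = 14
  bit 1 = 0: r = r^2 mod 29 = 14^2 = 22
  bit 2 = 1: r = r^2 * 14 mod 29 = 22^2 * 14 = 20*14 = 19
  bit 3 = 0: r = r^2 mod 29 = 19^2 = 13
  bit 4 = 0: r = r^2 mod 29 = 13^2 = 24
  -> A = 24
B = 14^27 mod 29  (bits of 27 = 11011)
  bit 0 = 1: r = r^2 * 14 mod 29 = 1^2 * 14 = 1*14 = 14
  bit 1 = 1: r = r^2 * 14 mod 29 = 14^2 * 14 = 22*14 = 18
  bit 2 = 0: r = r^2 mod 29 = 18^2 = 5
  bit 3 = 1: r = r^2 * 14 mod 29 = 5^2 * 14 = 25*14 = 2
  bit 4 = 1: r = r^2 * 14 mod 29 = 2^2 * 14 = 4*14 = 27
  -> B = 27
s = B^a = 27^20 mod 29  (bits of 20 = 10100)
  bit 0 = 1: r = r^2 * 27 mod 29 = 1^2 * 27 = 1*27 = 27
  bit 1 = 0: r = r^2 mod 29 = 27^2 = 4
  bit 2 = 1: r = r^2 * 27 mod 29 = 4^2 * 27 = 16*27 = 26
  bit 3 = 0: r = r^2 mod 29 = 26^2 = 9
  bit 4 = 0: r = r^2 mod 29 = 9^2 = 23
  -> s = B^a = 23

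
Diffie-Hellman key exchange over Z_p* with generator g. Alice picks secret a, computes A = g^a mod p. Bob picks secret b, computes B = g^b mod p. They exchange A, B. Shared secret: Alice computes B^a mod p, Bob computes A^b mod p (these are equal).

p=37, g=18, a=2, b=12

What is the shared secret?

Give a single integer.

Answer: 26

Derivation:
A = 18^2 mod 37  (bits of 2 = 10)
  bit 0 = 1: r = r^2 * 18 mod 37 = 1^2 * 18 = 1*18 = 18
  bit 1 = 0: r = r^2 mod 37 = 18^2 = 28
  -> A = 28
B = 18^12 mod 37  (bits of 12 = 1100)
  bit 0 = 1: r = r^2 * 18 mod 37 = 1^2 * 18 = 1*18 = 18
  bit 1 = 1: r = r^2 * 18 mod 37 = 18^2 * 18 = 28*18 = 23
  bit 2 = 0: r = r^2 mod 37 = 23^2 = 11
  bit 3 = 0: r = r^2 mod 37 = 11^2 = 10
  -> B = 10
s = B^a = 10^2 mod 37  (bits of 2 = 10)
  bit 0 = 1: r = r^2 * 10 mod 37 = 1^2 * 10 = 1*10 = 10
  bit 1 = 0: r = r^2 mod 37 = 10^2 = 26
  -> s = B^a = 26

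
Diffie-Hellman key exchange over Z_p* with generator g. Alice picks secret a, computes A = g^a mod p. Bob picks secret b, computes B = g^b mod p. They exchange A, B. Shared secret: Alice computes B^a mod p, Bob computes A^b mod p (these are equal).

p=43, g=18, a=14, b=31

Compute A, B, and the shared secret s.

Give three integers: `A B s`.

Answer: 6 26 6

Derivation:
A = 18^14 mod 43  (bits of 14 = 1110)
  bit 0 = 1: r = r^2 * 18 mod 43 = 1^2 * 18 = 1*18 = 18
  bit 1 = 1: r = r^2 * 18 mod 43 = 18^2 * 18 = 23*18 = 27
  bit 2 = 1: r = r^2 * 18 mod 43 = 27^2 * 18 = 41*18 = 7
  bit 3 = 0: r = r^2 mod 43 = 7^2 = 6
  -> A = 6
B = 18^31 mod 43  (bits of 31 = 11111)
  bit 0 = 1: r = r^2 * 18 mod 43 = 1^2 * 18 = 1*18 = 18
  bit 1 = 1: r = r^2 * 18 mod 43 = 18^2 * 18 = 23*18 = 27
  bit 2 = 1: r = r^2 * 18 mod 43 = 27^2 * 18 = 41*18 = 7
  bit 3 = 1: r = r^2 * 18 mod 43 = 7^2 * 18 = 6*18 = 22
  bit 4 = 1: r = r^2 * 18 mod 43 = 22^2 * 18 = 11*18 = 26
  -> B = 26
s = B^a = 26^14 mod 43  (bits of 14 = 1110)
  bit 0 = 1: r = r^2 * 26 mod 43 = 1^2 * 26 = 1*26 = 26
  bit 1 = 1: r = r^2 * 26 mod 43 = 26^2 * 26 = 31*26 = 32
  bit 2 = 1: r = r^2 * 26 mod 43 = 32^2 * 26 = 35*26 = 7
  bit 3 = 0: r = r^2 mod 43 = 7^2 = 6
  -> s = B^a = 6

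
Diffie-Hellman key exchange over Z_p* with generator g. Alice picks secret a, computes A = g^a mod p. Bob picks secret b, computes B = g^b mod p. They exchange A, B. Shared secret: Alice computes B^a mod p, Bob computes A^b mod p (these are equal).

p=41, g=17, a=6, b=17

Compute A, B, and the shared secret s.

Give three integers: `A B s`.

Answer: 8 6 39

Derivation:
A = 17^6 mod 41  (bits of 6 = 110)
  bit 0 = 1: r = r^2 * 17 mod 41 = 1^2 * 17 = 1*17 = 17
  bit 1 = 1: r = r^2 * 17 mod 41 = 17^2 * 17 = 2*17 = 34
  bit 2 = 0: r = r^2 mod 41 = 34^2 = 8
  -> A = 8
B = 17^17 mod 41  (bits of 17 = 10001)
  bit 0 = 1: r = r^2 * 17 mod 41 = 1^2 * 17 = 1*17 = 17
  bit 1 = 0: r = r^2 mod 41 = 17^2 = 2
  bit 2 = 0: r = r^2 mod 41 = 2^2 = 4
  bit 3 = 0: r = r^2 mod 41 = 4^2 = 16
  bit 4 = 1: r = r^2 * 17 mod 41 = 16^2 * 17 = 10*17 = 6
  -> B = 6
s = B^a = 6^6 mod 41  (bits of 6 = 110)
  bit 0 = 1: r = r^2 * 6 mod 41 = 1^2 * 6 = 1*6 = 6
  bit 1 = 1: r = r^2 * 6 mod 41 = 6^2 * 6 = 36*6 = 11
  bit 2 = 0: r = r^2 mod 41 = 11^2 = 39
  -> s = B^a = 39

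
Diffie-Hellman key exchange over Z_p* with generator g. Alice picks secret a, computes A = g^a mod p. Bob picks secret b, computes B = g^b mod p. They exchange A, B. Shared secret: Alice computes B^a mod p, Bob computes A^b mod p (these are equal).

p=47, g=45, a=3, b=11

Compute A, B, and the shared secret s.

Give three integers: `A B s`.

A = 45^3 mod 47  (bits of 3 = 11)
  bit 0 = 1: r = r^2 * 45 mod 47 = 1^2 * 45 = 1*45 = 45
  bit 1 = 1: r = r^2 * 45 mod 47 = 45^2 * 45 = 4*45 = 39
  -> A = 39
B = 45^11 mod 47  (bits of 11 = 1011)
  bit 0 = 1: r = r^2 * 45 mod 47 = 1^2 * 45 = 1*45 = 45
  bit 1 = 0: r = r^2 mod 47 = 45^2 = 4
  bit 2 = 1: r = r^2 * 45 mod 47 = 4^2 * 45 = 16*45 = 15
  bit 3 = 1: r = r^2 * 45 mod 47 = 15^2 * 45 = 37*45 = 20
  -> B = 20
s = B^a = 20^3 mod 47  (bits of 3 = 11)
  bit 0 = 1: r = r^2 * 20 mod 47 = 1^2 * 20 = 1*20 = 20
  bit 1 = 1: r = r^2 * 20 mod 47 = 20^2 * 20 = 24*20 = 10
  -> s = B^a = 10

Answer: 39 20 10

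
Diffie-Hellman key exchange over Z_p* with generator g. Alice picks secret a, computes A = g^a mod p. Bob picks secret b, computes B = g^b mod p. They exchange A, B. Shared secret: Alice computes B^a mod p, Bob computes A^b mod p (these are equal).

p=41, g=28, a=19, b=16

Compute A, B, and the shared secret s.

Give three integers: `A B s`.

A = 28^19 mod 41  (bits of 19 = 10011)
  bit 0 = 1: r = r^2 * 28 mod 41 = 1^2 * 28 = 1*28 = 28
  bit 1 = 0: r = r^2 mod 41 = 28^2 = 5
  bit 2 = 0: r = r^2 mod 41 = 5^2 = 25
  bit 3 = 1: r = r^2 * 28 mod 41 = 25^2 * 28 = 10*28 = 34
  bit 4 = 1: r = r^2 * 28 mod 41 = 34^2 * 28 = 8*28 = 19
  -> A = 19
B = 28^16 mod 41  (bits of 16 = 10000)
  bit 0 = 1: r = r^2 * 28 mod 41 = 1^2 * 28 = 1*28 = 28
  bit 1 = 0: r = r^2 mod 41 = 28^2 = 5
  bit 2 = 0: r = r^2 mod 41 = 5^2 = 25
  bit 3 = 0: r = r^2 mod 41 = 25^2 = 10
  bit 4 = 0: r = r^2 mod 41 = 10^2 = 18
  -> B = 18
s = B^a = 18^19 mod 41  (bits of 19 = 10011)
  bit 0 = 1: r = r^2 * 18 mod 41 = 1^2 * 18 = 1*18 = 18
  bit 1 = 0: r = r^2 mod 41 = 18^2 = 37
  bit 2 = 0: r = r^2 mod 41 = 37^2 = 16
  bit 3 = 1: r = r^2 * 18 mod 41 = 16^2 * 18 = 10*18 = 16
  bit 4 = 1: r = r^2 * 18 mod 41 = 16^2 * 18 = 10*18 = 16
  -> s = B^a = 16

Answer: 19 18 16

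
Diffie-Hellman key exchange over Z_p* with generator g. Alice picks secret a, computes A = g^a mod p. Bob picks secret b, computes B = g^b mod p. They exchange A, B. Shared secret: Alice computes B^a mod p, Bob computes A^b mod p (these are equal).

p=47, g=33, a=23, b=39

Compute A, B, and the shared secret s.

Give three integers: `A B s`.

Answer: 46 45 46

Derivation:
A = 33^23 mod 47  (bits of 23 = 10111)
  bit 0 = 1: r = r^2 * 33 mod 47 = 1^2 * 33 = 1*33 = 33
  bit 1 = 0: r = r^2 mod 47 = 33^2 = 8
  bit 2 = 1: r = r^2 * 33 mod 47 = 8^2 * 33 = 17*33 = 44
  bit 3 = 1: r = r^2 * 33 mod 47 = 44^2 * 33 = 9*33 = 15
  bit 4 = 1: r = r^2 * 33 mod 47 = 15^2 * 33 = 37*33 = 46
  -> A = 46
B = 33^39 mod 47  (bits of 39 = 100111)
  bit 0 = 1: r = r^2 * 33 mod 47 = 1^2 * 33 = 1*33 = 33
  bit 1 = 0: r = r^2 mod 47 = 33^2 = 8
  bit 2 = 0: r = r^2 mod 47 = 8^2 = 17
  bit 3 = 1: r = r^2 * 33 mod 47 = 17^2 * 33 = 7*33 = 43
  bit 4 = 1: r = r^2 * 33 mod 47 = 43^2 * 33 = 16*33 = 11
  bit 5 = 1: r = r^2 * 33 mod 47 = 11^2 * 33 = 27*33 = 45
  -> B = 45
s = B^a = 45^23 mod 47  (bits of 23 = 10111)
  bit 0 = 1: r = r^2 * 45 mod 47 = 1^2 * 45 = 1*45 = 45
  bit 1 = 0: r = r^2 mod 47 = 45^2 = 4
  bit 2 = 1: r = r^2 * 45 mod 47 = 4^2 * 45 = 16*45 = 15
  bit 3 = 1: r = r^2 * 45 mod 47 = 15^2 * 45 = 37*45 = 20
  bit 4 = 1: r = r^2 * 45 mod 47 = 20^2 * 45 = 24*45 = 46
  -> s = B^a = 46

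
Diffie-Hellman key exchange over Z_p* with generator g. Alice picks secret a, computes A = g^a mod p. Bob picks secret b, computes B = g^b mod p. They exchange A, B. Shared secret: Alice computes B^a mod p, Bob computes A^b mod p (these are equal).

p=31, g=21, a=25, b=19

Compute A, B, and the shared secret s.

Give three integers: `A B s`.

A = 21^25 mod 31  (bits of 25 = 11001)
  bit 0 = 1: r = r^2 * 21 mod 31 = 1^2 * 21 = 1*21 = 21
  bit 1 = 1: r = r^2 * 21 mod 31 = 21^2 * 21 = 7*21 = 23
  bit 2 = 0: r = r^2 mod 31 = 23^2 = 2
  bit 3 = 0: r = r^2 mod 31 = 2^2 = 4
  bit 4 = 1: r = r^2 * 21 mod 31 = 4^2 * 21 = 16*21 = 26
  -> A = 26
B = 21^19 mod 31  (bits of 19 = 10011)
  bit 0 = 1: r = r^2 * 21 mod 31 = 1^2 * 21 = 1*21 = 21
  bit 1 = 0: r = r^2 mod 31 = 21^2 = 7
  bit 2 = 0: r = r^2 mod 31 = 7^2 = 18
  bit 3 = 1: r = r^2 * 21 mod 31 = 18^2 * 21 = 14*21 = 15
  bit 4 = 1: r = r^2 * 21 mod 31 = 15^2 * 21 = 8*21 = 13
  -> B = 13
s = B^a = 13^25 mod 31  (bits of 25 = 11001)
  bit 0 = 1: r = r^2 * 13 mod 31 = 1^2 * 13 = 1*13 = 13
  bit 1 = 1: r = r^2 * 13 mod 31 = 13^2 * 13 = 14*13 = 27
  bit 2 = 0: r = r^2 mod 31 = 27^2 = 16
  bit 3 = 0: r = r^2 mod 31 = 16^2 = 8
  bit 4 = 1: r = r^2 * 13 mod 31 = 8^2 * 13 = 2*13 = 26
  -> s = B^a = 26

Answer: 26 13 26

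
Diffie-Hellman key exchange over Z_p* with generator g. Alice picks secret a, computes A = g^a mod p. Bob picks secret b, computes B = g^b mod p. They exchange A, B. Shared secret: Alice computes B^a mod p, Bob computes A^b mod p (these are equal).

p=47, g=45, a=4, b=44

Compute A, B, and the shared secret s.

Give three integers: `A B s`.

Answer: 16 12 9

Derivation:
A = 45^4 mod 47  (bits of 4 = 100)
  bit 0 = 1: r = r^2 * 45 mod 47 = 1^2 * 45 = 1*45 = 45
  bit 1 = 0: r = r^2 mod 47 = 45^2 = 4
  bit 2 = 0: r = r^2 mod 47 = 4^2 = 16
  -> A = 16
B = 45^44 mod 47  (bits of 44 = 101100)
  bit 0 = 1: r = r^2 * 45 mod 47 = 1^2 * 45 = 1*45 = 45
  bit 1 = 0: r = r^2 mod 47 = 45^2 = 4
  bit 2 = 1: r = r^2 * 45 mod 47 = 4^2 * 45 = 16*45 = 15
  bit 3 = 1: r = r^2 * 45 mod 47 = 15^2 * 45 = 37*45 = 20
  bit 4 = 0: r = r^2 mod 47 = 20^2 = 24
  bit 5 = 0: r = r^2 mod 47 = 24^2 = 12
  -> B = 12
s = B^a = 12^4 mod 47  (bits of 4 = 100)
  bit 0 = 1: r = r^2 * 12 mod 47 = 1^2 * 12 = 1*12 = 12
  bit 1 = 0: r = r^2 mod 47 = 12^2 = 3
  bit 2 = 0: r = r^2 mod 47 = 3^2 = 9
  -> s = B^a = 9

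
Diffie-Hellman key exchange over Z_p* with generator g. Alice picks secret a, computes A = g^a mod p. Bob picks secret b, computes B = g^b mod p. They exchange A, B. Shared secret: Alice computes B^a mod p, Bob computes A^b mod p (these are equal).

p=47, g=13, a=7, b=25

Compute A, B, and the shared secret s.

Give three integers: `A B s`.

A = 13^7 mod 47  (bits of 7 = 111)
  bit 0 = 1: r = r^2 * 13 mod 47 = 1^2 * 13 = 1*13 = 13
  bit 1 = 1: r = r^2 * 13 mod 47 = 13^2 * 13 = 28*13 = 35
  bit 2 = 1: r = r^2 * 13 mod 47 = 35^2 * 13 = 3*13 = 39
  -> A = 39
B = 13^25 mod 47  (bits of 25 = 11001)
  bit 0 = 1: r = r^2 * 13 mod 47 = 1^2 * 13 = 1*13 = 13
  bit 1 = 1: r = r^2 * 13 mod 47 = 13^2 * 13 = 28*13 = 35
  bit 2 = 0: r = r^2 mod 47 = 35^2 = 3
  bit 3 = 0: r = r^2 mod 47 = 3^2 = 9
  bit 4 = 1: r = r^2 * 13 mod 47 = 9^2 * 13 = 34*13 = 19
  -> B = 19
s = B^a = 19^7 mod 47  (bits of 7 = 111)
  bit 0 = 1: r = r^2 * 19 mod 47 = 1^2 * 19 = 1*19 = 19
  bit 1 = 1: r = r^2 * 19 mod 47 = 19^2 * 19 = 32*19 = 44
  bit 2 = 1: r = r^2 * 19 mod 47 = 44^2 * 19 = 9*19 = 30
  -> s = B^a = 30

Answer: 39 19 30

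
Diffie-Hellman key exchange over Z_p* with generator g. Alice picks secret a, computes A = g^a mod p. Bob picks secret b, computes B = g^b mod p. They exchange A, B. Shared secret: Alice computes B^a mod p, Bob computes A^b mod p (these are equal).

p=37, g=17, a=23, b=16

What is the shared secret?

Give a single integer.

Answer: 33

Derivation:
A = 17^23 mod 37  (bits of 23 = 10111)
  bit 0 = 1: r = r^2 * 17 mod 37 = 1^2 * 17 = 1*17 = 17
  bit 1 = 0: r = r^2 mod 37 = 17^2 = 30
  bit 2 = 1: r = r^2 * 17 mod 37 = 30^2 * 17 = 12*17 = 19
  bit 3 = 1: r = r^2 * 17 mod 37 = 19^2 * 17 = 28*17 = 32
  bit 4 = 1: r = r^2 * 17 mod 37 = 32^2 * 17 = 25*17 = 18
  -> A = 18
B = 17^16 mod 37  (bits of 16 = 10000)
  bit 0 = 1: r = r^2 * 17 mod 37 = 1^2 * 17 = 1*17 = 17
  bit 1 = 0: r = r^2 mod 37 = 17^2 = 30
  bit 2 = 0: r = r^2 mod 37 = 30^2 = 12
  bit 3 = 0: r = r^2 mod 37 = 12^2 = 33
  bit 4 = 0: r = r^2 mod 37 = 33^2 = 16
  -> B = 16
s = B^a = 16^23 mod 37  (bits of 23 = 10111)
  bit 0 = 1: r = r^2 * 16 mod 37 = 1^2 * 16 = 1*16 = 16
  bit 1 = 0: r = r^2 mod 37 = 16^2 = 34
  bit 2 = 1: r = r^2 * 16 mod 37 = 34^2 * 16 = 9*16 = 33
  bit 3 = 1: r = r^2 * 16 mod 37 = 33^2 * 16 = 16*16 = 34
  bit 4 = 1: r = r^2 * 16 mod 37 = 34^2 * 16 = 9*16 = 33
  -> s = B^a = 33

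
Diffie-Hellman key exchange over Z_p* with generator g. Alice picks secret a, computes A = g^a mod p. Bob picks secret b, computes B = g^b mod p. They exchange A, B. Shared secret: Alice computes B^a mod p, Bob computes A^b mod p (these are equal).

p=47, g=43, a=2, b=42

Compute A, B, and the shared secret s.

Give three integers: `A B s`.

A = 43^2 mod 47  (bits of 2 = 10)
  bit 0 = 1: r = r^2 * 43 mod 47 = 1^2 * 43 = 1*43 = 43
  bit 1 = 0: r = r^2 mod 47 = 43^2 = 16
  -> A = 16
B = 43^42 mod 47  (bits of 42 = 101010)
  bit 0 = 1: r = r^2 * 43 mod 47 = 1^2 * 43 = 1*43 = 43
  bit 1 = 0: r = r^2 mod 47 = 43^2 = 16
  bit 2 = 1: r = r^2 * 43 mod 47 = 16^2 * 43 = 21*43 = 10
  bit 3 = 0: r = r^2 mod 47 = 10^2 = 6
  bit 4 = 1: r = r^2 * 43 mod 47 = 6^2 * 43 = 36*43 = 44
  bit 5 = 0: r = r^2 mod 47 = 44^2 = 9
  -> B = 9
s = B^a = 9^2 mod 47  (bits of 2 = 10)
  bit 0 = 1: r = r^2 * 9 mod 47 = 1^2 * 9 = 1*9 = 9
  bit 1 = 0: r = r^2 mod 47 = 9^2 = 34
  -> s = B^a = 34

Answer: 16 9 34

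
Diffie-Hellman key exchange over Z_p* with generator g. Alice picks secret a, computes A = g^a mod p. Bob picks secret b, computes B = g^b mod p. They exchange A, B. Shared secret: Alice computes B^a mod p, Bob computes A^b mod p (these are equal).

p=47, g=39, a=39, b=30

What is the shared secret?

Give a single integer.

Answer: 28

Derivation:
A = 39^39 mod 47  (bits of 39 = 100111)
  bit 0 = 1: r = r^2 * 39 mod 47 = 1^2 * 39 = 1*39 = 39
  bit 1 = 0: r = r^2 mod 47 = 39^2 = 17
  bit 2 = 0: r = r^2 mod 47 = 17^2 = 7
  bit 3 = 1: r = r^2 * 39 mod 47 = 7^2 * 39 = 2*39 = 31
  bit 4 = 1: r = r^2 * 39 mod 47 = 31^2 * 39 = 21*39 = 20
  bit 5 = 1: r = r^2 * 39 mod 47 = 20^2 * 39 = 24*39 = 43
  -> A = 43
B = 39^30 mod 47  (bits of 30 = 11110)
  bit 0 = 1: r = r^2 * 39 mod 47 = 1^2 * 39 = 1*39 = 39
  bit 1 = 1: r = r^2 * 39 mod 47 = 39^2 * 39 = 17*39 = 5
  bit 2 = 1: r = r^2 * 39 mod 47 = 5^2 * 39 = 25*39 = 35
  bit 3 = 1: r = r^2 * 39 mod 47 = 35^2 * 39 = 3*39 = 23
  bit 4 = 0: r = r^2 mod 47 = 23^2 = 12
  -> B = 12
s = B^a = 12^39 mod 47  (bits of 39 = 100111)
  bit 0 = 1: r = r^2 * 12 mod 47 = 1^2 * 12 = 1*12 = 12
  bit 1 = 0: r = r^2 mod 47 = 12^2 = 3
  bit 2 = 0: r = r^2 mod 47 = 3^2 = 9
  bit 3 = 1: r = r^2 * 12 mod 47 = 9^2 * 12 = 34*12 = 32
  bit 4 = 1: r = r^2 * 12 mod 47 = 32^2 * 12 = 37*12 = 21
  bit 5 = 1: r = r^2 * 12 mod 47 = 21^2 * 12 = 18*12 = 28
  -> s = B^a = 28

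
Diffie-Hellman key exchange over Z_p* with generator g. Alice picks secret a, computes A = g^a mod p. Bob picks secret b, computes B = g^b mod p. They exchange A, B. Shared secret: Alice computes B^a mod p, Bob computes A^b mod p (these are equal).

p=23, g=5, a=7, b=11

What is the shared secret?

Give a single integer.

A = 5^7 mod 23  (bits of 7 = 111)
  bit 0 = 1: r = r^2 * 5 mod 23 = 1^2 * 5 = 1*5 = 5
  bit 1 = 1: r = r^2 * 5 mod 23 = 5^2 * 5 = 2*5 = 10
  bit 2 = 1: r = r^2 * 5 mod 23 = 10^2 * 5 = 8*5 = 17
  -> A = 17
B = 5^11 mod 23  (bits of 11 = 1011)
  bit 0 = 1: r = r^2 * 5 mod 23 = 1^2 * 5 = 1*5 = 5
  bit 1 = 0: r = r^2 mod 23 = 5^2 = 2
  bit 2 = 1: r = r^2 * 5 mod 23 = 2^2 * 5 = 4*5 = 20
  bit 3 = 1: r = r^2 * 5 mod 23 = 20^2 * 5 = 9*5 = 22
  -> B = 22
s = B^a = 22^7 mod 23  (bits of 7 = 111)
  bit 0 = 1: r = r^2 * 22 mod 23 = 1^2 * 22 = 1*22 = 22
  bit 1 = 1: r = r^2 * 22 mod 23 = 22^2 * 22 = 1*22 = 22
  bit 2 = 1: r = r^2 * 22 mod 23 = 22^2 * 22 = 1*22 = 22
  -> s = B^a = 22

Answer: 22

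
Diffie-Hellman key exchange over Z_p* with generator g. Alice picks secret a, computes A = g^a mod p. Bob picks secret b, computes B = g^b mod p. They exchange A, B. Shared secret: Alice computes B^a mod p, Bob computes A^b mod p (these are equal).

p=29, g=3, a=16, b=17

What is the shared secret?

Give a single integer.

Answer: 25

Derivation:
A = 3^16 mod 29  (bits of 16 = 10000)
  bit 0 = 1: r = r^2 * 3 mod 29 = 1^2 * 3 = 1*3 = 3
  bit 1 = 0: r = r^2 mod 29 = 3^2 = 9
  bit 2 = 0: r = r^2 mod 29 = 9^2 = 23
  bit 3 = 0: r = r^2 mod 29 = 23^2 = 7
  bit 4 = 0: r = r^2 mod 29 = 7^2 = 20
  -> A = 20
B = 3^17 mod 29  (bits of 17 = 10001)
  bit 0 = 1: r = r^2 * 3 mod 29 = 1^2 * 3 = 1*3 = 3
  bit 1 = 0: r = r^2 mod 29 = 3^2 = 9
  bit 2 = 0: r = r^2 mod 29 = 9^2 = 23
  bit 3 = 0: r = r^2 mod 29 = 23^2 = 7
  bit 4 = 1: r = r^2 * 3 mod 29 = 7^2 * 3 = 20*3 = 2
  -> B = 2
s = B^a = 2^16 mod 29  (bits of 16 = 10000)
  bit 0 = 1: r = r^2 * 2 mod 29 = 1^2 * 2 = 1*2 = 2
  bit 1 = 0: r = r^2 mod 29 = 2^2 = 4
  bit 2 = 0: r = r^2 mod 29 = 4^2 = 16
  bit 3 = 0: r = r^2 mod 29 = 16^2 = 24
  bit 4 = 0: r = r^2 mod 29 = 24^2 = 25
  -> s = B^a = 25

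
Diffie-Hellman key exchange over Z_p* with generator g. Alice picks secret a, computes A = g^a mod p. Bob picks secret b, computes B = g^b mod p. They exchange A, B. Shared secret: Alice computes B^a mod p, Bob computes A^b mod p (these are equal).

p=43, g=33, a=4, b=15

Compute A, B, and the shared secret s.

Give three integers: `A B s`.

Answer: 24 27 4

Derivation:
A = 33^4 mod 43  (bits of 4 = 100)
  bit 0 = 1: r = r^2 * 33 mod 43 = 1^2 * 33 = 1*33 = 33
  bit 1 = 0: r = r^2 mod 43 = 33^2 = 14
  bit 2 = 0: r = r^2 mod 43 = 14^2 = 24
  -> A = 24
B = 33^15 mod 43  (bits of 15 = 1111)
  bit 0 = 1: r = r^2 * 33 mod 43 = 1^2 * 33 = 1*33 = 33
  bit 1 = 1: r = r^2 * 33 mod 43 = 33^2 * 33 = 14*33 = 32
  bit 2 = 1: r = r^2 * 33 mod 43 = 32^2 * 33 = 35*33 = 37
  bit 3 = 1: r = r^2 * 33 mod 43 = 37^2 * 33 = 36*33 = 27
  -> B = 27
s = B^a = 27^4 mod 43  (bits of 4 = 100)
  bit 0 = 1: r = r^2 * 27 mod 43 = 1^2 * 27 = 1*27 = 27
  bit 1 = 0: r = r^2 mod 43 = 27^2 = 41
  bit 2 = 0: r = r^2 mod 43 = 41^2 = 4
  -> s = B^a = 4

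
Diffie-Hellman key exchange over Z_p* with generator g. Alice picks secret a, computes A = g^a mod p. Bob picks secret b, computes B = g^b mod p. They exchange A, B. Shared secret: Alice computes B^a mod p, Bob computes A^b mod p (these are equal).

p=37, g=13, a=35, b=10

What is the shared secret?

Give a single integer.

A = 13^35 mod 37  (bits of 35 = 100011)
  bit 0 = 1: r = r^2 * 13 mod 37 = 1^2 * 13 = 1*13 = 13
  bit 1 = 0: r = r^2 mod 37 = 13^2 = 21
  bit 2 = 0: r = r^2 mod 37 = 21^2 = 34
  bit 3 = 0: r = r^2 mod 37 = 34^2 = 9
  bit 4 = 1: r = r^2 * 13 mod 37 = 9^2 * 13 = 7*13 = 17
  bit 5 = 1: r = r^2 * 13 mod 37 = 17^2 * 13 = 30*13 = 20
  -> A = 20
B = 13^10 mod 37  (bits of 10 = 1010)
  bit 0 = 1: r = r^2 * 13 mod 37 = 1^2 * 13 = 1*13 = 13
  bit 1 = 0: r = r^2 mod 37 = 13^2 = 21
  bit 2 = 1: r = r^2 * 13 mod 37 = 21^2 * 13 = 34*13 = 35
  bit 3 = 0: r = r^2 mod 37 = 35^2 = 4
  -> B = 4
s = B^a = 4^35 mod 37  (bits of 35 = 100011)
  bit 0 = 1: r = r^2 * 4 mod 37 = 1^2 * 4 = 1*4 = 4
  bit 1 = 0: r = r^2 mod 37 = 4^2 = 16
  bit 2 = 0: r = r^2 mod 37 = 16^2 = 34
  bit 3 = 0: r = r^2 mod 37 = 34^2 = 9
  bit 4 = 1: r = r^2 * 4 mod 37 = 9^2 * 4 = 7*4 = 28
  bit 5 = 1: r = r^2 * 4 mod 37 = 28^2 * 4 = 7*4 = 28
  -> s = B^a = 28

Answer: 28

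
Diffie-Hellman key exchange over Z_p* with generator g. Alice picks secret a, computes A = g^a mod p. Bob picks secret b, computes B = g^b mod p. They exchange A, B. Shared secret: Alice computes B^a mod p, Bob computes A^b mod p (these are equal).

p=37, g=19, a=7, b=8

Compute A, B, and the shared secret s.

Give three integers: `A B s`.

A = 19^7 mod 37  (bits of 7 = 111)
  bit 0 = 1: r = r^2 * 19 mod 37 = 1^2 * 19 = 1*19 = 19
  bit 1 = 1: r = r^2 * 19 mod 37 = 19^2 * 19 = 28*19 = 14
  bit 2 = 1: r = r^2 * 19 mod 37 = 14^2 * 19 = 11*19 = 24
  -> A = 24
B = 19^8 mod 37  (bits of 8 = 1000)
  bit 0 = 1: r = r^2 * 19 mod 37 = 1^2 * 19 = 1*19 = 19
  bit 1 = 0: r = r^2 mod 37 = 19^2 = 28
  bit 2 = 0: r = r^2 mod 37 = 28^2 = 7
  bit 3 = 0: r = r^2 mod 37 = 7^2 = 12
  -> B = 12
s = B^a = 12^7 mod 37  (bits of 7 = 111)
  bit 0 = 1: r = r^2 * 12 mod 37 = 1^2 * 12 = 1*12 = 12
  bit 1 = 1: r = r^2 * 12 mod 37 = 12^2 * 12 = 33*12 = 26
  bit 2 = 1: r = r^2 * 12 mod 37 = 26^2 * 12 = 10*12 = 9
  -> s = B^a = 9

Answer: 24 12 9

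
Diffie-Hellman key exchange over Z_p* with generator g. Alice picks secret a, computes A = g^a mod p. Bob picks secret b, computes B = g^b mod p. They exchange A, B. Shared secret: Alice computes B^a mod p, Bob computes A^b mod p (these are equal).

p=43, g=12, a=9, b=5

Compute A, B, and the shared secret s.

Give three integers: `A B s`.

A = 12^9 mod 43  (bits of 9 = 1001)
  bit 0 = 1: r = r^2 * 12 mod 43 = 1^2 * 12 = 1*12 = 12
  bit 1 = 0: r = r^2 mod 43 = 12^2 = 15
  bit 2 = 0: r = r^2 mod 43 = 15^2 = 10
  bit 3 = 1: r = r^2 * 12 mod 43 = 10^2 * 12 = 14*12 = 39
  -> A = 39
B = 12^5 mod 43  (bits of 5 = 101)
  bit 0 = 1: r = r^2 * 12 mod 43 = 1^2 * 12 = 1*12 = 12
  bit 1 = 0: r = r^2 mod 43 = 12^2 = 15
  bit 2 = 1: r = r^2 * 12 mod 43 = 15^2 * 12 = 10*12 = 34
  -> B = 34
s = B^a = 34^9 mod 43  (bits of 9 = 1001)
  bit 0 = 1: r = r^2 * 34 mod 43 = 1^2 * 34 = 1*34 = 34
  bit 1 = 0: r = r^2 mod 43 = 34^2 = 38
  bit 2 = 0: r = r^2 mod 43 = 38^2 = 25
  bit 3 = 1: r = r^2 * 34 mod 43 = 25^2 * 34 = 23*34 = 8
  -> s = B^a = 8

Answer: 39 34 8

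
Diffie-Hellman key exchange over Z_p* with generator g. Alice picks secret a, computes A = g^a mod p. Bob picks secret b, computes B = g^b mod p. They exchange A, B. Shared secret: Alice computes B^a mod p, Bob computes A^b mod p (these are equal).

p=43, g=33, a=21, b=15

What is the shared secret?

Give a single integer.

Answer: 42

Derivation:
A = 33^21 mod 43  (bits of 21 = 10101)
  bit 0 = 1: r = r^2 * 33 mod 43 = 1^2 * 33 = 1*33 = 33
  bit 1 = 0: r = r^2 mod 43 = 33^2 = 14
  bit 2 = 1: r = r^2 * 33 mod 43 = 14^2 * 33 = 24*33 = 18
  bit 3 = 0: r = r^2 mod 43 = 18^2 = 23
  bit 4 = 1: r = r^2 * 33 mod 43 = 23^2 * 33 = 13*33 = 42
  -> A = 42
B = 33^15 mod 43  (bits of 15 = 1111)
  bit 0 = 1: r = r^2 * 33 mod 43 = 1^2 * 33 = 1*33 = 33
  bit 1 = 1: r = r^2 * 33 mod 43 = 33^2 * 33 = 14*33 = 32
  bit 2 = 1: r = r^2 * 33 mod 43 = 32^2 * 33 = 35*33 = 37
  bit 3 = 1: r = r^2 * 33 mod 43 = 37^2 * 33 = 36*33 = 27
  -> B = 27
s = B^a = 27^21 mod 43  (bits of 21 = 10101)
  bit 0 = 1: r = r^2 * 27 mod 43 = 1^2 * 27 = 1*27 = 27
  bit 1 = 0: r = r^2 mod 43 = 27^2 = 41
  bit 2 = 1: r = r^2 * 27 mod 43 = 41^2 * 27 = 4*27 = 22
  bit 3 = 0: r = r^2 mod 43 = 22^2 = 11
  bit 4 = 1: r = r^2 * 27 mod 43 = 11^2 * 27 = 35*27 = 42
  -> s = B^a = 42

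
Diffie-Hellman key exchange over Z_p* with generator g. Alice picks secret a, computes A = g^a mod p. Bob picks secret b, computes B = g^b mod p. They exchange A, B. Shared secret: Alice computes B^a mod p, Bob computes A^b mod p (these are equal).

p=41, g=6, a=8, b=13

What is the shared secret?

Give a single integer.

Answer: 16

Derivation:
A = 6^8 mod 41  (bits of 8 = 1000)
  bit 0 = 1: r = r^2 * 6 mod 41 = 1^2 * 6 = 1*6 = 6
  bit 1 = 0: r = r^2 mod 41 = 6^2 = 36
  bit 2 = 0: r = r^2 mod 41 = 36^2 = 25
  bit 3 = 0: r = r^2 mod 41 = 25^2 = 10
  -> A = 10
B = 6^13 mod 41  (bits of 13 = 1101)
  bit 0 = 1: r = r^2 * 6 mod 41 = 1^2 * 6 = 1*6 = 6
  bit 1 = 1: r = r^2 * 6 mod 41 = 6^2 * 6 = 36*6 = 11
  bit 2 = 0: r = r^2 mod 41 = 11^2 = 39
  bit 3 = 1: r = r^2 * 6 mod 41 = 39^2 * 6 = 4*6 = 24
  -> B = 24
s = B^a = 24^8 mod 41  (bits of 8 = 1000)
  bit 0 = 1: r = r^2 * 24 mod 41 = 1^2 * 24 = 1*24 = 24
  bit 1 = 0: r = r^2 mod 41 = 24^2 = 2
  bit 2 = 0: r = r^2 mod 41 = 2^2 = 4
  bit 3 = 0: r = r^2 mod 41 = 4^2 = 16
  -> s = B^a = 16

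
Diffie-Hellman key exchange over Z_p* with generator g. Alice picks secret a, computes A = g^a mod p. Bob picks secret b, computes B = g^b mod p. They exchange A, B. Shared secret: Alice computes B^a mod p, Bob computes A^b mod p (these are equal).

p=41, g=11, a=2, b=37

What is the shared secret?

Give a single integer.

A = 11^2 mod 41  (bits of 2 = 10)
  bit 0 = 1: r = r^2 * 11 mod 41 = 1^2 * 11 = 1*11 = 11
  bit 1 = 0: r = r^2 mod 41 = 11^2 = 39
  -> A = 39
B = 11^37 mod 41  (bits of 37 = 100101)
  bit 0 = 1: r = r^2 * 11 mod 41 = 1^2 * 11 = 1*11 = 11
  bit 1 = 0: r = r^2 mod 41 = 11^2 = 39
  bit 2 = 0: r = r^2 mod 41 = 39^2 = 4
  bit 3 = 1: r = r^2 * 11 mod 41 = 4^2 * 11 = 16*11 = 12
  bit 4 = 0: r = r^2 mod 41 = 12^2 = 21
  bit 5 = 1: r = r^2 * 11 mod 41 = 21^2 * 11 = 31*11 = 13
  -> B = 13
s = B^a = 13^2 mod 41  (bits of 2 = 10)
  bit 0 = 1: r = r^2 * 13 mod 41 = 1^2 * 13 = 1*13 = 13
  bit 1 = 0: r = r^2 mod 41 = 13^2 = 5
  -> s = B^a = 5

Answer: 5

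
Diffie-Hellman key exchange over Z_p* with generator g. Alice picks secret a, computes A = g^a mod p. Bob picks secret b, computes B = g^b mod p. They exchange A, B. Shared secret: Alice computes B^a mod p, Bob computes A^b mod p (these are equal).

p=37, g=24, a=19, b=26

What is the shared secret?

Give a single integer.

Answer: 28

Derivation:
A = 24^19 mod 37  (bits of 19 = 10011)
  bit 0 = 1: r = r^2 * 24 mod 37 = 1^2 * 24 = 1*24 = 24
  bit 1 = 0: r = r^2 mod 37 = 24^2 = 21
  bit 2 = 0: r = r^2 mod 37 = 21^2 = 34
  bit 3 = 1: r = r^2 * 24 mod 37 = 34^2 * 24 = 9*24 = 31
  bit 4 = 1: r = r^2 * 24 mod 37 = 31^2 * 24 = 36*24 = 13
  -> A = 13
B = 24^26 mod 37  (bits of 26 = 11010)
  bit 0 = 1: r = r^2 * 24 mod 37 = 1^2 * 24 = 1*24 = 24
  bit 1 = 1: r = r^2 * 24 mod 37 = 24^2 * 24 = 21*24 = 23
  bit 2 = 0: r = r^2 mod 37 = 23^2 = 11
  bit 3 = 1: r = r^2 * 24 mod 37 = 11^2 * 24 = 10*24 = 18
  bit 4 = 0: r = r^2 mod 37 = 18^2 = 28
  -> B = 28
s = B^a = 28^19 mod 37  (bits of 19 = 10011)
  bit 0 = 1: r = r^2 * 28 mod 37 = 1^2 * 28 = 1*28 = 28
  bit 1 = 0: r = r^2 mod 37 = 28^2 = 7
  bit 2 = 0: r = r^2 mod 37 = 7^2 = 12
  bit 3 = 1: r = r^2 * 28 mod 37 = 12^2 * 28 = 33*28 = 36
  bit 4 = 1: r = r^2 * 28 mod 37 = 36^2 * 28 = 1*28 = 28
  -> s = B^a = 28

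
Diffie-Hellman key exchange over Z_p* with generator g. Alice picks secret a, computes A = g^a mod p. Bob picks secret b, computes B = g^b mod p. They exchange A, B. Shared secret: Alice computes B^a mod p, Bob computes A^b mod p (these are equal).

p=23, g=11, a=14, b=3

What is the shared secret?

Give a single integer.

A = 11^14 mod 23  (bits of 14 = 1110)
  bit 0 = 1: r = r^2 * 11 mod 23 = 1^2 * 11 = 1*11 = 11
  bit 1 = 1: r = r^2 * 11 mod 23 = 11^2 * 11 = 6*11 = 20
  bit 2 = 1: r = r^2 * 11 mod 23 = 20^2 * 11 = 9*11 = 7
  bit 3 = 0: r = r^2 mod 23 = 7^2 = 3
  -> A = 3
B = 11^3 mod 23  (bits of 3 = 11)
  bit 0 = 1: r = r^2 * 11 mod 23 = 1^2 * 11 = 1*11 = 11
  bit 1 = 1: r = r^2 * 11 mod 23 = 11^2 * 11 = 6*11 = 20
  -> B = 20
s = B^a = 20^14 mod 23  (bits of 14 = 1110)
  bit 0 = 1: r = r^2 * 20 mod 23 = 1^2 * 20 = 1*20 = 20
  bit 1 = 1: r = r^2 * 20 mod 23 = 20^2 * 20 = 9*20 = 19
  bit 2 = 1: r = r^2 * 20 mod 23 = 19^2 * 20 = 16*20 = 21
  bit 3 = 0: r = r^2 mod 23 = 21^2 = 4
  -> s = B^a = 4

Answer: 4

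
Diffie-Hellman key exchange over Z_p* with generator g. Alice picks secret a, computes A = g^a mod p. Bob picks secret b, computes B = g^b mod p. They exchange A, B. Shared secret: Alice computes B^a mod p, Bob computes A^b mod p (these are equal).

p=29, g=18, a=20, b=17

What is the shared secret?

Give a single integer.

A = 18^20 mod 29  (bits of 20 = 10100)
  bit 0 = 1: r = r^2 * 18 mod 29 = 1^2 * 18 = 1*18 = 18
  bit 1 = 0: r = r^2 mod 29 = 18^2 = 5
  bit 2 = 1: r = r^2 * 18 mod 29 = 5^2 * 18 = 25*18 = 15
  bit 3 = 0: r = r^2 mod 29 = 15^2 = 22
  bit 4 = 0: r = r^2 mod 29 = 22^2 = 20
  -> A = 20
B = 18^17 mod 29  (bits of 17 = 10001)
  bit 0 = 1: r = r^2 * 18 mod 29 = 1^2 * 18 = 1*18 = 18
  bit 1 = 0: r = r^2 mod 29 = 18^2 = 5
  bit 2 = 0: r = r^2 mod 29 = 5^2 = 25
  bit 3 = 0: r = r^2 mod 29 = 25^2 = 16
  bit 4 = 1: r = r^2 * 18 mod 29 = 16^2 * 18 = 24*18 = 26
  -> B = 26
s = B^a = 26^20 mod 29  (bits of 20 = 10100)
  bit 0 = 1: r = r^2 * 26 mod 29 = 1^2 * 26 = 1*26 = 26
  bit 1 = 0: r = r^2 mod 29 = 26^2 = 9
  bit 2 = 1: r = r^2 * 26 mod 29 = 9^2 * 26 = 23*26 = 18
  bit 3 = 0: r = r^2 mod 29 = 18^2 = 5
  bit 4 = 0: r = r^2 mod 29 = 5^2 = 25
  -> s = B^a = 25

Answer: 25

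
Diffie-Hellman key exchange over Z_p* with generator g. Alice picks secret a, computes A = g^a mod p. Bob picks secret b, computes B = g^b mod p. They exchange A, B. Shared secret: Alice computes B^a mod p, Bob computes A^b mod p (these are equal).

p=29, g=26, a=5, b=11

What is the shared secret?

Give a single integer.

Answer: 19

Derivation:
A = 26^5 mod 29  (bits of 5 = 101)
  bit 0 = 1: r = r^2 * 26 mod 29 = 1^2 * 26 = 1*26 = 26
  bit 1 = 0: r = r^2 mod 29 = 26^2 = 9
  bit 2 = 1: r = r^2 * 26 mod 29 = 9^2 * 26 = 23*26 = 18
  -> A = 18
B = 26^11 mod 29  (bits of 11 = 1011)
  bit 0 = 1: r = r^2 * 26 mod 29 = 1^2 * 26 = 1*26 = 26
  bit 1 = 0: r = r^2 mod 29 = 26^2 = 9
  bit 2 = 1: r = r^2 * 26 mod 29 = 9^2 * 26 = 23*26 = 18
  bit 3 = 1: r = r^2 * 26 mod 29 = 18^2 * 26 = 5*26 = 14
  -> B = 14
s = B^a = 14^5 mod 29  (bits of 5 = 101)
  bit 0 = 1: r = r^2 * 14 mod 29 = 1^2 * 14 = 1*14 = 14
  bit 1 = 0: r = r^2 mod 29 = 14^2 = 22
  bit 2 = 1: r = r^2 * 14 mod 29 = 22^2 * 14 = 20*14 = 19
  -> s = B^a = 19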